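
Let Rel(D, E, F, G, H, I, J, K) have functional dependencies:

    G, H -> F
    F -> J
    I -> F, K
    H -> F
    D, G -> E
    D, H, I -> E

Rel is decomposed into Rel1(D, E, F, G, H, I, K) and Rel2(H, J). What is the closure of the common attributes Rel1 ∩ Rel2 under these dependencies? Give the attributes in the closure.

F, H, J

Rel1 ∩ Rel2 = {H}.
H → F applies, adding F
F → J applies, adding J
Closure: {F, H, J}.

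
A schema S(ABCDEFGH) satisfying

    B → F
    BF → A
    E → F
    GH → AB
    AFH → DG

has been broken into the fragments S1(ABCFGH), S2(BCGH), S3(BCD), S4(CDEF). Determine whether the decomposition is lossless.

No

Chase test. Columns are ABCDEFGH; row i has aⱼ where attribute j ∈ Si, else bᵢⱼ.
Initial tableau (one row per fragment):
  row 1: a1 a2 a3 b14 b15 a6 a7 a8
  row 2: b21 a2 a3 b24 b25 b26 a7 a8
  row 3: b31 a2 a3 a4 b35 b36 b37 b38
  row 4: b41 b42 a3 a4 a5 a6 b47 b48
Rows 1 and 2 agree on B; apply B→F and equate their F entries.
Rows 1 and 3 agree on B; apply B→F and equate their F entries.
Rows 1 and 2 agree on BF; apply BF→A and equate their A entries.
Rows 1 and 3 agree on BF; apply BF→A and equate their A entries.
Rows 1 and 2 agree on AFH; apply AFH→DG and equate their DG entries.
No row becomes fully distinguished — the join is lossy.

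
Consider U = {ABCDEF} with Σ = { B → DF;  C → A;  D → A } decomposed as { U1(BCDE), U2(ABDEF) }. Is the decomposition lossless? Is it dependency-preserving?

Lossless test: (BDE)⁺ = {ABDEF}, which contains all of one fragment — lossless.
Dependency preservation: the restricted closure of {C} across the fragments never reaches {A}, so C → A cannot be enforced without a join — not preserved.

lossless but not dependency-preserving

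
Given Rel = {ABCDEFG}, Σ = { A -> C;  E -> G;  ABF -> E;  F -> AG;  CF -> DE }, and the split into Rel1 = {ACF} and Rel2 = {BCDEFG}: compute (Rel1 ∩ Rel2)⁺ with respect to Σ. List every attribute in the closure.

Rel1 ∩ Rel2 = {CF}.
F → AG applies, adding AG
CF → DE applies, adding DE
Closure: {ACDEFG}.

ACDEFG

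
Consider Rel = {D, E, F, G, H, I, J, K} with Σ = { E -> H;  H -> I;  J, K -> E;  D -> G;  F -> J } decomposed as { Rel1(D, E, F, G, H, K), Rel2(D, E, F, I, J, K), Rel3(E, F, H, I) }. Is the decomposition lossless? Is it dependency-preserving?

Lossless test (chase): Rows 1 and 2 agree on E; apply E→H and equate their H entries. Rows 1 and 2 agree on H; apply H→I and equate their I entries. Rows 1 and 2 agree on D; apply D→G and equate their G entries. Rows 1 and 2 agree on F; apply F→J and equate their J entries. Rows 1 and 3 agree on F; apply F→J and equate their J entries. Row 1 is now all distinguished symbols — the join is lossless.
Dependency preservation: every FD's attributes lie within a single fragment, so each can be enforced locally — preserved.

lossless and dependency-preserving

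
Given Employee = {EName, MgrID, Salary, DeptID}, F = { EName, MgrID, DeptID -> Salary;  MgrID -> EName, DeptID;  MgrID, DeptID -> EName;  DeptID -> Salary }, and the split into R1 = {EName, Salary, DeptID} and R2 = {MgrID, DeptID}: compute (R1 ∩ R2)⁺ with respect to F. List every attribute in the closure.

Salary, DeptID

R1 ∩ R2 = {DeptID}.
DeptID → Salary applies, adding Salary
Closure: {Salary, DeptID}.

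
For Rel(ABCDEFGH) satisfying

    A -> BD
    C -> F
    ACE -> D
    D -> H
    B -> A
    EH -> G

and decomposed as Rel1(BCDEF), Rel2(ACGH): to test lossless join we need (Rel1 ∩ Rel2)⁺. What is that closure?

Rel1 ∩ Rel2 = {C}.
C → F applies, adding F
Closure: {CF}.

CF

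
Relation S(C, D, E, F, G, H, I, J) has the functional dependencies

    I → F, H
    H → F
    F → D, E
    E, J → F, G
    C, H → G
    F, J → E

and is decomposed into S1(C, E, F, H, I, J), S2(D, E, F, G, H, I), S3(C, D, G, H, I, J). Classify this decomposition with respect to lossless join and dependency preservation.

lossless but not dependency-preserving

Lossless test (chase): Rows 1 and 3 agree on I; apply I→F, H and equate their F, H entries. Rows 1 and 2 agree on F; apply F→D, E and equate their D, E entries. Rows 1 and 3 agree on F; apply F→D, E and equate their D, E entries. Rows 1 and 3 agree on E, J; apply E, J→F, G and equate their F, G entries. Row 1 is now all distinguished symbols — the join is lossless.
Dependency preservation: the restricted closure of {E, J} across the fragments never reaches {F, G}, so E, J → F, G cannot be enforced without a join — not preserved.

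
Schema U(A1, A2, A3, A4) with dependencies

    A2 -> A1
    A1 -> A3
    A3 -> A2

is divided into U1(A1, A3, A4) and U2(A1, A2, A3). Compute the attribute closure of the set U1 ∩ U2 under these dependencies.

U1 ∩ U2 = {A1, A3}.
A3 → A2 applies, adding A2
Closure: {A1, A2, A3}.

A1, A2, A3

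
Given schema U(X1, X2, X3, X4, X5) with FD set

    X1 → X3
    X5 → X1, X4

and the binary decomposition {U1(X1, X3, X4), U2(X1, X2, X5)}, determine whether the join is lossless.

Common attributes: U1 ∩ U2 = {X1}.
Closure of {X1}: X1 → X3 applies, adding X3. So (X1)⁺ = {X1, X3}.
The closure contains neither all of U1 = {X1, X3, X4} nor all of U2 = {X1, X2, X5}, so the common attributes are not a superkey of either fragment. The join is lossy.

No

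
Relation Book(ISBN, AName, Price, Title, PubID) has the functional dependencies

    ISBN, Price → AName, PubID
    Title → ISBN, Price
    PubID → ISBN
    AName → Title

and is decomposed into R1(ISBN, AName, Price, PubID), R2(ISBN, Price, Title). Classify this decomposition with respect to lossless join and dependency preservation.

Lossless test: (ISBN, Price)⁺ = {ISBN, AName, Price, Title, PubID}, which contains all of one fragment — lossless.
Dependency preservation: AName → Title is not contained in any single fragment, but the restricted closure of its left-hand side across the fragments still reaches the right-hand side; the remaining FDs each lie inside some fragment. All dependencies are preserved.

lossless and dependency-preserving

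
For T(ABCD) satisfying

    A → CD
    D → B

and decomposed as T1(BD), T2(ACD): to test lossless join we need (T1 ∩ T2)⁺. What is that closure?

T1 ∩ T2 = {D}.
D → B applies, adding B
Closure: {BD}.

BD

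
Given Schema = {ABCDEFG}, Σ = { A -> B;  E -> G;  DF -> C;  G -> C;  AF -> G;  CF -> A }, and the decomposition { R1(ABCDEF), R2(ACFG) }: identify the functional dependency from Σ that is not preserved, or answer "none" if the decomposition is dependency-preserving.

Check E → G: no single fragment contains all of {EG}, and the restricted closure of {E} across the fragments never reaches {G}.
A → B is preserved.
DF → C is preserved.
G → C is preserved.
AF → G is preserved.
CF → A is preserved.

E -> G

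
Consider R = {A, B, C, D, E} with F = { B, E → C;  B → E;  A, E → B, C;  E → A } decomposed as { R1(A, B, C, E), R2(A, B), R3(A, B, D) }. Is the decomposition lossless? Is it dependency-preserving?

lossless and dependency-preserving

Lossless test (chase): Rows 1 and 2 agree on B; apply B→E and equate their E entries. Rows 1 and 3 agree on B; apply B→E and equate their E entries. Rows 1 and 2 agree on A, E; apply A, E→B, C and equate their B, C entries. Rows 1 and 3 agree on A, E; apply A, E→B, C and equate their B, C entries. Row 3 is now all distinguished symbols — the join is lossless.
Dependency preservation: every FD's attributes lie within a single fragment, so each can be enforced locally — preserved.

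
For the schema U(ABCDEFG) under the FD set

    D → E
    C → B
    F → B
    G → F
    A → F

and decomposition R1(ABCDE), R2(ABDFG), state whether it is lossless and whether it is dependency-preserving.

lossy but dependency-preserving

Lossless test: (ABD)⁺ = {ABDEF}, which is a superkey of neither fragment — lossy.
Dependency preservation: every FD's attributes lie within a single fragment, so each can be enforced locally — preserved.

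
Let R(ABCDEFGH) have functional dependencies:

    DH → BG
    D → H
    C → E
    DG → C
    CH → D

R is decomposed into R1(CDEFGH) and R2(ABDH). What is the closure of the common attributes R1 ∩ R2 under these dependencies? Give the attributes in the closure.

R1 ∩ R2 = {DH}.
DH → BG applies, adding BG
DG → C applies, adding C
C → E applies, adding E
Closure: {BCDEGH}.

BCDEGH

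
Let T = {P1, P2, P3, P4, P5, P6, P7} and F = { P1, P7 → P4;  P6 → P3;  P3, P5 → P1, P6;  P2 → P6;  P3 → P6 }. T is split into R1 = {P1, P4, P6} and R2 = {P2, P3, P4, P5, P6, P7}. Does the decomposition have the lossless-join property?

Common attributes: R1 ∩ R2 = {P4, P6}.
Closure of {P4, P6}: P6 → P3 applies, adding P3. So (P4, P6)⁺ = {P3, P4, P6}.
The closure contains neither all of R1 = {P1, P4, P6} nor all of R2 = {P2, P3, P4, P5, P6, P7}, so the common attributes are not a superkey of either fragment. The join is lossy.

No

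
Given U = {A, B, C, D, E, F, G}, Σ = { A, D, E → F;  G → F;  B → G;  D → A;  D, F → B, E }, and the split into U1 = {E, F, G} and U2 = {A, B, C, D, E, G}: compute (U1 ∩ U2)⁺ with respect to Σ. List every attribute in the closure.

E, F, G

U1 ∩ U2 = {E, G}.
G → F applies, adding F
Closure: {E, F, G}.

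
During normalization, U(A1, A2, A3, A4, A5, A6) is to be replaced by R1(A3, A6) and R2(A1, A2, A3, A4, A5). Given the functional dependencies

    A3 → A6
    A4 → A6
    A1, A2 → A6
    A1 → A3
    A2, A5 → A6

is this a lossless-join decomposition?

Yes

Common attributes: R1 ∩ R2 = {A3}.
Closure of {A3}: A3 → A6 applies, adding A6. So (A3)⁺ = {A3, A6}.
This closure contains every attribute of R1, so R1 ∩ R2 → R1. The join is lossless.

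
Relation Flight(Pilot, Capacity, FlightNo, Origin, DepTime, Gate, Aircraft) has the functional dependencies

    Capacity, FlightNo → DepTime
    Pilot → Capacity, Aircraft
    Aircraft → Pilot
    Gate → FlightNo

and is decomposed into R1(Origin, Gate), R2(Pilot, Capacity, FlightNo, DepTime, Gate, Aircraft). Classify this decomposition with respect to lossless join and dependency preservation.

Lossless test: (Gate)⁺ = {FlightNo, Gate}, which is a superkey of neither fragment — lossy.
Dependency preservation: every FD's attributes lie within a single fragment, so each can be enforced locally — preserved.

lossy but dependency-preserving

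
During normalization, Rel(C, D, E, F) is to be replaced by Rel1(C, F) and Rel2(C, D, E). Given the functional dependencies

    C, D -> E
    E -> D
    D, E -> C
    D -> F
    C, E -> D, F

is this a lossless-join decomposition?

No

Common attributes: Rel1 ∩ Rel2 = {C}.
No dependency enlarges {C}, so (C)⁺ = {C}.
The closure contains neither all of Rel1 = {C, F} nor all of Rel2 = {C, D, E}, so the common attributes are not a superkey of either fragment. The join is lossy.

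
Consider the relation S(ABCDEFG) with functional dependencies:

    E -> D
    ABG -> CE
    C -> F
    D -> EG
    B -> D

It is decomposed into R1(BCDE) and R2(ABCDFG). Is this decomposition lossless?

Yes

Common attributes: R1 ∩ R2 = {BCD}.
Closure of {BCD}: C → F applies, adding F; D → EG applies, adding EG. So (BCD)⁺ = {BCDEFG}.
This closure contains every attribute of R1, so R1 ∩ R2 → R1. The join is lossless.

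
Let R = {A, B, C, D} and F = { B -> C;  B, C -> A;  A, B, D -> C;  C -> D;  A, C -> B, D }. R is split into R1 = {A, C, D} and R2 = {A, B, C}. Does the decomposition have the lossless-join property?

Common attributes: R1 ∩ R2 = {A, C}.
Closure of {A, C}: C → D applies, adding D; A, C → B, D applies, adding B. So (A, C)⁺ = {A, B, C, D}.
This closure contains every attribute of R1, so R1 ∩ R2 → R1. The join is lossless.

Yes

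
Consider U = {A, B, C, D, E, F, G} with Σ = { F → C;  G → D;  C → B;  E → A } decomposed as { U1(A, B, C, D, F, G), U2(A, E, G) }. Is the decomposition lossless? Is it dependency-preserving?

lossy but dependency-preserving

Lossless test: (A, G)⁺ = {A, D, G}, which is a superkey of neither fragment — lossy.
Dependency preservation: every FD's attributes lie within a single fragment, so each can be enforced locally — preserved.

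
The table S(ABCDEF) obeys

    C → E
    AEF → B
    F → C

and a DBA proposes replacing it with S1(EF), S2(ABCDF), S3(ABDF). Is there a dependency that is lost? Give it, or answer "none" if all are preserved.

C → E

Check C → E: no single fragment contains all of {CE}, and the restricted closure of {C} across the fragments never reaches {E}.
AEF → B is preserved.
F → C is preserved.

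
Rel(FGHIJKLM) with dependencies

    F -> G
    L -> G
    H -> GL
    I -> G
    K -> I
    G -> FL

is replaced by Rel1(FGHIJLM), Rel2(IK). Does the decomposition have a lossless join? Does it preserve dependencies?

lossy but dependency-preserving

Lossless test: (I)⁺ = {FGIL}, which is a superkey of neither fragment — lossy.
Dependency preservation: every FD's attributes lie within a single fragment, so each can be enforced locally — preserved.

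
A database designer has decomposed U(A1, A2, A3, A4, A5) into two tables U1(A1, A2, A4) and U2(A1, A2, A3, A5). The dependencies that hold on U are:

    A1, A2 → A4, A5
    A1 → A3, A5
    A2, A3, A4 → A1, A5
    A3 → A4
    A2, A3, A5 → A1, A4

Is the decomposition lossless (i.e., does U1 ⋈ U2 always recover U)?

Common attributes: U1 ∩ U2 = {A1, A2}.
Closure of {A1, A2}: A1, A2 → A4, A5 applies, adding A4, A5; A1 → A3, A5 applies, adding A3. So (A1, A2)⁺ = {A1, A2, A3, A4, A5}.
This closure contains every attribute of U1, so U1 ∩ U2 → U1. The join is lossless.

Yes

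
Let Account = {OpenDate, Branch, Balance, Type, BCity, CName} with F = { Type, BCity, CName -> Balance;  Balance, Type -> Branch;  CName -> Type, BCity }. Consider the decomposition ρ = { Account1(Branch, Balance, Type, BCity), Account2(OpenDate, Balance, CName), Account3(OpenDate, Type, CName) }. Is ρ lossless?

No

Chase test. Columns are OpenDate, Branch, Balance, Type, BCity, CName; row i has aⱼ where attribute j ∈ Accounti, else bᵢⱼ.
Initial tableau (one row per fragment):
  row 1: b11 a2 a3 a4 a5 b16
  row 2: a1 b22 a3 b24 b25 a6
  row 3: a1 b32 b33 a4 b35 a6
Rows 2 and 3 agree on CName; apply CName→Type, BCity and equate their Type, BCity entries.
Rows 2 and 3 agree on Type, BCity, CName; apply Type, BCity, CName→Balance and equate their Balance entries.
Rows 1 and 2 agree on Balance, Type; apply Balance, Type→Branch and equate their Branch entries.
Rows 1 and 3 agree on Balance, Type; apply Balance, Type→Branch and equate their Branch entries.
No row becomes fully distinguished — the join is lossy.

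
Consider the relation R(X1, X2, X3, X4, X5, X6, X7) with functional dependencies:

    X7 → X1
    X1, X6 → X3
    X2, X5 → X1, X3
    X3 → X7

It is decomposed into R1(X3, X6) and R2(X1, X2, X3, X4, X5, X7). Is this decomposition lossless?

Common attributes: R1 ∩ R2 = {X3}.
Closure of {X3}: X3 → X7 applies, adding X7; X7 → X1 applies, adding X1. So (X3)⁺ = {X1, X3, X7}.
The closure contains neither all of R1 = {X3, X6} nor all of R2 = {X1, X2, X3, X4, X5, X7}, so the common attributes are not a superkey of either fragment. The join is lossy.

No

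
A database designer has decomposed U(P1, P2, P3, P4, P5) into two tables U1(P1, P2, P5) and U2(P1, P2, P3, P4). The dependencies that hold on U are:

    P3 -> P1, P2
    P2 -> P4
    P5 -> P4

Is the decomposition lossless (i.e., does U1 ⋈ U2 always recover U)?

Common attributes: U1 ∩ U2 = {P1, P2}.
Closure of {P1, P2}: P2 → P4 applies, adding P4. So (P1, P2)⁺ = {P1, P2, P4}.
The closure contains neither all of U1 = {P1, P2, P5} nor all of U2 = {P1, P2, P3, P4}, so the common attributes are not a superkey of either fragment. The join is lossy.

No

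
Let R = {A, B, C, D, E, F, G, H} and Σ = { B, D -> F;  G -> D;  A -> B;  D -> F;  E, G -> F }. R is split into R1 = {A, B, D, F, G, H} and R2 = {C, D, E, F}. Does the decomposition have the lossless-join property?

No

Common attributes: R1 ∩ R2 = {D, F}.
No dependency enlarges {D, F}, so (D, F)⁺ = {D, F}.
The closure contains neither all of R1 = {A, B, D, F, G, H} nor all of R2 = {C, D, E, F}, so the common attributes are not a superkey of either fragment. The join is lossy.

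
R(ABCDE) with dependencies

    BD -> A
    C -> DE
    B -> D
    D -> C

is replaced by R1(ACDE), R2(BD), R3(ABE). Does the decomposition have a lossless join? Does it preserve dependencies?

Lossless test (chase): Rows 2 and 3 agree on B; apply B→D and equate their D entries. Rows 1 and 2 agree on D; apply D→C and equate their C entries. Rows 1 and 3 agree on D; apply D→C and equate their C entries. Rows 2 and 3 agree on BD; apply BD→A and equate their A entries. Rows 1 and 2 agree on C; apply C→DE and equate their DE entries. Row 2 is now all distinguished symbols — the join is lossless.
Dependency preservation: BD → A is not contained in any single fragment, but the restricted closure of its left-hand side across the fragments still reaches the right-hand side; the remaining FDs each lie inside some fragment. All dependencies are preserved.

lossless and dependency-preserving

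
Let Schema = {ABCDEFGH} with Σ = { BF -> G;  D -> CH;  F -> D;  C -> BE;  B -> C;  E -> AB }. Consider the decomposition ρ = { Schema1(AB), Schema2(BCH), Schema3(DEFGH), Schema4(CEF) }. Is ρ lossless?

Yes

Chase test. Columns are ABCDEFGH; row i has aⱼ where attribute j ∈ Schemai, else bᵢⱼ.
Initial tableau (one row per fragment):
  row 1: a1 a2 b13 b14 b15 b16 b17 b18
  row 2: b21 a2 a3 b24 b25 b26 b27 a8
  row 3: b31 b32 b33 a4 a5 a6 a7 a8
  row 4: b41 b42 a3 b44 a5 a6 b47 b48
Rows 3 and 4 agree on F; apply F→D and equate their D entries.
Rows 2 and 4 agree on C; apply C→BE and equate their BE entries.
Rows 1 and 2 agree on B; apply B→C and equate their C entries.
Rows 2 and 3 agree on E; apply E→AB and equate their AB entries.
Rows 2 and 4 agree on E; apply E→AB and equate their AB entries.
Rows 3 and 4 agree on BF; apply BF→G and equate their G entries.
Rows 3 and 4 agree on D; apply D→CH and equate their CH entries.
Rows 1 and 2 agree on C; apply C→BE and equate their BE entries.
Rows 1 and 2 agree on E; apply E→AB and equate their AB entries.
Row 3 is now all distinguished symbols — the join is lossless.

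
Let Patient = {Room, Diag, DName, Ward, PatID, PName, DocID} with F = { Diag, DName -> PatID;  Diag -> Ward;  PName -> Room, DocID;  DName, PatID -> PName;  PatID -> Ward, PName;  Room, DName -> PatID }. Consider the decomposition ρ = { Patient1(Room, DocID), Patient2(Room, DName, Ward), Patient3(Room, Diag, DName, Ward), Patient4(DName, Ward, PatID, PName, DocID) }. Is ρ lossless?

No

Chase test. Columns are Room, Diag, DName, Ward, PatID, PName, DocID; row i has aⱼ where attribute j ∈ Patienti, else bᵢⱼ.
Initial tableau (one row per fragment):
  row 1: a1 b12 b13 b14 b15 b16 a7
  row 2: a1 b22 a3 a4 b25 b26 b27
  row 3: a1 a2 a3 a4 b35 b36 b37
  row 4: b41 b42 a3 a4 a5 a6 a7
Rows 2 and 3 agree on Room, DName; apply Room, DName→PatID and equate their PatID entries.
Rows 2 and 3 agree on DName, PatID; apply DName, PatID→PName and equate their PName entries.
Rows 2 and 3 agree on PName; apply PName→Room, DocID and equate their Room, DocID entries.
No row becomes fully distinguished — the join is lossy.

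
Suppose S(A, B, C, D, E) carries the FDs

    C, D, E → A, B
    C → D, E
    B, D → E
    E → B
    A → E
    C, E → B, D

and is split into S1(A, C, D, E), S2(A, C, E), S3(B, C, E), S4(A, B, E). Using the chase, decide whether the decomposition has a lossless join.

Yes

Chase test. Columns are A, B, C, D, E; row i has aⱼ where attribute j ∈ Si, else bᵢⱼ.
Initial tableau (one row per fragment):
  row 1: a1 b12 a3 a4 a5
  row 2: a1 b22 a3 b24 a5
  row 3: b31 a2 a3 b34 a5
  row 4: a1 a2 b43 b44 a5
Rows 1 and 2 agree on C; apply C→D, E and equate their D, E entries.
Rows 1 and 3 agree on C; apply C→D, E and equate their D, E entries.
Rows 1 and 2 agree on E; apply E→B and equate their B entries.
Rows 1 and 3 agree on E; apply E→B and equate their B entries.
Rows 1 and 3 agree on C, D, E; apply C, D, E→A, B and equate their A, B entries.
Row 1 is now all distinguished symbols — the join is lossless.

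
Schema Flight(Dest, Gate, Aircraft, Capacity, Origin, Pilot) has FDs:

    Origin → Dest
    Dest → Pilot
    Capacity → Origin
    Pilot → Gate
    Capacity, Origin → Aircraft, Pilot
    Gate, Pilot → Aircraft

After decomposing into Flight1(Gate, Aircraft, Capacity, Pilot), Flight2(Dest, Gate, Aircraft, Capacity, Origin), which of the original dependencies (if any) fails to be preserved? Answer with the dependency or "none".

Check Dest → Pilot: no single fragment contains all of {Dest, Pilot}, and the restricted closure of {Dest} across the fragments never reaches {Pilot}.
Origin → Dest is preserved.
Capacity → Origin is preserved.
Pilot → Gate is preserved.
Capacity, Origin → Aircraft, Pilot is preserved.
Gate, Pilot → Aircraft is preserved.

Dest → Pilot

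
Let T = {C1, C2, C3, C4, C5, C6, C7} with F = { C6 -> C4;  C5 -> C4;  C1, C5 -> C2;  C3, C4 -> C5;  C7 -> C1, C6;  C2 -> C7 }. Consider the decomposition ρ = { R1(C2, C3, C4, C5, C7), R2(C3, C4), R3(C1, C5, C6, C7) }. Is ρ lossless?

Chase test. Columns are C1, C2, C3, C4, C5, C6, C7; row i has aⱼ where attribute j ∈ Ri, else bᵢⱼ.
Initial tableau (one row per fragment):
  row 1: b11 a2 a3 a4 a5 b16 a7
  row 2: b21 b22 a3 a4 b25 b26 b27
  row 3: a1 b32 b33 b34 a5 a6 a7
Rows 1 and 3 agree on C5; apply C5→C4 and equate their C4 entries.
Rows 1 and 2 agree on C3, C4; apply C3, C4→C5 and equate their C5 entries.
Rows 1 and 3 agree on C7; apply C7→C1, C6 and equate their C1, C6 entries.
Rows 1 and 3 agree on C1, C5; apply C1, C5→C2 and equate their C2 entries.
Row 1 is now all distinguished symbols — the join is lossless.

Yes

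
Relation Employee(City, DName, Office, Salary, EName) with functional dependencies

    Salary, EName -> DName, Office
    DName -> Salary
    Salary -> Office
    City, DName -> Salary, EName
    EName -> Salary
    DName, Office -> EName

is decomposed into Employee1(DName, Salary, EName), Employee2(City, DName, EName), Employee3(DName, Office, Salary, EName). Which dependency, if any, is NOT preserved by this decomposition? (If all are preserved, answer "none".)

none

Salary, EName → DName, Office lies within Employee3.
DName → Salary lies within Employee1.
Salary → Office lies within Employee3.
City, DName → Salary, EName: restricted closure across fragments reaches Salary, EName.
EName → Salary lies within Employee1.
DName, Office → EName lies within Employee3.
Every dependency is enforceable on the fragments, so the decomposition is dependency-preserving.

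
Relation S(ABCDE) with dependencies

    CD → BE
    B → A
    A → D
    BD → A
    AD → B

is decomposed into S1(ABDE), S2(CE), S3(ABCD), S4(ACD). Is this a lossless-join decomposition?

No

Chase test. Columns are ABCDE; row i has aⱼ where attribute j ∈ Si, else bᵢⱼ.
Initial tableau (one row per fragment):
  row 1: a1 a2 b13 a4 a5
  row 2: b21 b22 a3 b24 a5
  row 3: a1 a2 a3 a4 b35
  row 4: a1 b42 a3 a4 b45
Rows 3 and 4 agree on CD; apply CD→BE and equate their BE entries.
No row becomes fully distinguished — the join is lossy.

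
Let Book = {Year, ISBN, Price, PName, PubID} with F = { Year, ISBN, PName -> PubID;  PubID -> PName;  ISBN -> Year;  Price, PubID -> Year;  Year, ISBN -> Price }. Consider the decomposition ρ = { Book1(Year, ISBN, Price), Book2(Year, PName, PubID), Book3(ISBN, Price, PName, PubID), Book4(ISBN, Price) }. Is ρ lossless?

Chase test. Columns are Year, ISBN, Price, PName, PubID; row i has aⱼ where attribute j ∈ Booki, else bᵢⱼ.
Initial tableau (one row per fragment):
  row 1: a1 a2 a3 b14 b15
  row 2: a1 b22 b23 a4 a5
  row 3: b31 a2 a3 a4 a5
  row 4: b41 a2 a3 b44 b45
Rows 1 and 3 agree on ISBN; apply ISBN→Year and equate their Year entries.
Rows 1 and 4 agree on ISBN; apply ISBN→Year and equate their Year entries.
Row 3 is now all distinguished symbols — the join is lossless.

Yes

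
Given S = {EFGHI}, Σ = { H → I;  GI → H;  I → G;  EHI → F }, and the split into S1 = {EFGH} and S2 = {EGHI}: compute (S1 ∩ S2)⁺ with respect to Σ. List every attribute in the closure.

EFGHI

S1 ∩ S2 = {EGH}.
H → I applies, adding I
EHI → F applies, adding F
Closure: {EFGHI}.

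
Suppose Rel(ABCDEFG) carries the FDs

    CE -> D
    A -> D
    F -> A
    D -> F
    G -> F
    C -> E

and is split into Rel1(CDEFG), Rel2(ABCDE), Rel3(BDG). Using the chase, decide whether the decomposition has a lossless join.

No

Chase test. Columns are ABCDEFG; row i has aⱼ where attribute j ∈ Reli, else bᵢⱼ.
Initial tableau (one row per fragment):
  row 1: b11 b12 a3 a4 a5 a6 a7
  row 2: a1 a2 a3 a4 a5 b26 b27
  row 3: b31 a2 b33 a4 b35 b36 a7
Rows 1 and 2 agree on D; apply D→F and equate their F entries.
Rows 1 and 3 agree on D; apply D→F and equate their F entries.
Rows 1 and 2 agree on F; apply F→A and equate their A entries.
Rows 1 and 3 agree on F; apply F→A and equate their A entries.
No row becomes fully distinguished — the join is lossy.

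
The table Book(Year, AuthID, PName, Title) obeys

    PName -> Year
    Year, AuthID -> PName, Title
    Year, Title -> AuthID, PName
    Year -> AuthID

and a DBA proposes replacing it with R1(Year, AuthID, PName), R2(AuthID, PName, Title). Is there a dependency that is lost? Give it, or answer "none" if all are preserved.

PName → Year lies within R1.
Year, AuthID → PName, Title: restricted closure across fragments reaches PName, Title.
Year, Title → AuthID, PName: restricted closure across fragments reaches AuthID, PName.
Year → AuthID lies within R1.
Every dependency is enforceable on the fragments, so the decomposition is dependency-preserving.

none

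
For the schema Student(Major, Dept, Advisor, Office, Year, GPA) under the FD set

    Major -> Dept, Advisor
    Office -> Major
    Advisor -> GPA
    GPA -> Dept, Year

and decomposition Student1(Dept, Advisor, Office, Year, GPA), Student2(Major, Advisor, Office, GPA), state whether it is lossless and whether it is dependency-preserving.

Lossless test: (Advisor, Office, GPA)⁺ = {Major, Dept, Advisor, Office, Year, GPA}, which contains all of one fragment — lossless.
Dependency preservation: Major → Dept, Advisor is not contained in any single fragment, but the restricted closure of its left-hand side across the fragments still reaches the right-hand side; the remaining FDs each lie inside some fragment. All dependencies are preserved.

lossless and dependency-preserving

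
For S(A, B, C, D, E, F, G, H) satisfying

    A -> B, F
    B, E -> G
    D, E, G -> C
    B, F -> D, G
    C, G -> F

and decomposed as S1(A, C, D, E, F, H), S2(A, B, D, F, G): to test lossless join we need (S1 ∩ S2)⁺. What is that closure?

S1 ∩ S2 = {A, D, F}.
A → B, F applies, adding B
B, F → D, G applies, adding G
Closure: {A, B, D, F, G}.

A, B, D, F, G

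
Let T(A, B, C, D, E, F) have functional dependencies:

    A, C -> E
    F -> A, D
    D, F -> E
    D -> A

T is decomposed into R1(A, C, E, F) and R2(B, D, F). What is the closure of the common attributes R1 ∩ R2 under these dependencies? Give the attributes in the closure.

R1 ∩ R2 = {F}.
F → A, D applies, adding A, D
D, F → E applies, adding E
Closure: {A, D, E, F}.

A, D, E, F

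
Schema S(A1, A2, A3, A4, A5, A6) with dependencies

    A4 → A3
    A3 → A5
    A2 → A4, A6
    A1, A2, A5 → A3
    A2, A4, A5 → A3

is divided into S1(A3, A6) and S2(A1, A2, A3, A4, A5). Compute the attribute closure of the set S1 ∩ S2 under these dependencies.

A3, A5

S1 ∩ S2 = {A3}.
A3 → A5 applies, adding A5
Closure: {A3, A5}.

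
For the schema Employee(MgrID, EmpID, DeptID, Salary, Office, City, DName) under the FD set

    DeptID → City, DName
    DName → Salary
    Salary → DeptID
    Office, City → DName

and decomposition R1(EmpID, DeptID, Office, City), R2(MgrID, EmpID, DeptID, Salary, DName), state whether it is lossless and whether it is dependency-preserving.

Lossless test: (EmpID, DeptID)⁺ = {EmpID, DeptID, Salary, City, DName}, which is a superkey of neither fragment — lossy.
Dependency preservation: DeptID → City, DName; Office, City → DName are not contained in any single fragment, but the restricted closure of each left-hand side across the fragments still reaches the right-hand side; the remaining FDs each lie inside some fragment. All dependencies are preserved.

lossy but dependency-preserving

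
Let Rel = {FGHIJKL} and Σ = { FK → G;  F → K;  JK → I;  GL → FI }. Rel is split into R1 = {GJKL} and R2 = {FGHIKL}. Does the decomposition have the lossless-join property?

No

Common attributes: R1 ∩ R2 = {GKL}.
Closure of {GKL}: GL → FI applies, adding FI. So (GKL)⁺ = {FGIKL}.
The closure contains neither all of R1 = {GJKL} nor all of R2 = {FGHIKL}, so the common attributes are not a superkey of either fragment. The join is lossy.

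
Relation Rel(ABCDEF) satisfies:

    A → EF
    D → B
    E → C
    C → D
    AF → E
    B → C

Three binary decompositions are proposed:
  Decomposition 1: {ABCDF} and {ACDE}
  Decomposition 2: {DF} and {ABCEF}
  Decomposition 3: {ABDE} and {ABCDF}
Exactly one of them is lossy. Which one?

Decomposition 1: common = {ACD}, closure = {ABCDEF} → lossless.
Decomposition 2: common = {F}, closure = {F} → lossy.
Decomposition 3: common = {ABD}, closure = {ABCDEF} → lossless.

Decomposition 2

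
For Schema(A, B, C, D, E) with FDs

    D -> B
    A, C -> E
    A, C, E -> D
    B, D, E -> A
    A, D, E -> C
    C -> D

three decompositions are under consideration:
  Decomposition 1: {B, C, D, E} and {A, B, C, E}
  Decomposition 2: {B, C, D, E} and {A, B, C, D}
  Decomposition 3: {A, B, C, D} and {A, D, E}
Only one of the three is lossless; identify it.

Decomposition 1

Decomposition 1: common = {B, C, E}, closure = {A, B, C, D, E} → lossless.
Decomposition 2: common = {B, C, D}, closure = {B, C, D} → lossy.
Decomposition 3: common = {A, D}, closure = {A, B, D} → lossy.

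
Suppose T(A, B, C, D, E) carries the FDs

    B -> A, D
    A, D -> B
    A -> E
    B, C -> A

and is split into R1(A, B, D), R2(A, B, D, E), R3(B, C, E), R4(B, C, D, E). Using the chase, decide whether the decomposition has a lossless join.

Yes

Chase test. Columns are A, B, C, D, E; row i has aⱼ where attribute j ∈ Ri, else bᵢⱼ.
Initial tableau (one row per fragment):
  row 1: a1 a2 b13 a4 b15
  row 2: a1 a2 b23 a4 a5
  row 3: b31 a2 a3 b34 a5
  row 4: b41 a2 a3 a4 a5
Rows 1 and 3 agree on B; apply B→A, D and equate their A, D entries.
Rows 1 and 4 agree on B; apply B→A, D and equate their A, D entries.
Rows 1 and 2 agree on A; apply A→E and equate their E entries.
Row 3 is now all distinguished symbols — the join is lossless.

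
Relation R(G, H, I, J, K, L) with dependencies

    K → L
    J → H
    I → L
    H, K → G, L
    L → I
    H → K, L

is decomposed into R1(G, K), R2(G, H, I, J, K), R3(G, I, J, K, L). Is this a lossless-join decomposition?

Chase test. Columns are G, H, I, J, K, L; row i has aⱼ where attribute j ∈ Ri, else bᵢⱼ.
Initial tableau (one row per fragment):
  row 1: a1 b12 b13 b14 a5 b16
  row 2: a1 a2 a3 a4 a5 b26
  row 3: a1 b32 a3 a4 a5 a6
Rows 1 and 2 agree on K; apply K→L and equate their L entries.
Rows 1 and 3 agree on K; apply K→L and equate their L entries.
Rows 2 and 3 agree on J; apply J→H and equate their H entries.
Rows 1 and 2 agree on L; apply L→I and equate their I entries.
Row 2 is now all distinguished symbols — the join is lossless.

Yes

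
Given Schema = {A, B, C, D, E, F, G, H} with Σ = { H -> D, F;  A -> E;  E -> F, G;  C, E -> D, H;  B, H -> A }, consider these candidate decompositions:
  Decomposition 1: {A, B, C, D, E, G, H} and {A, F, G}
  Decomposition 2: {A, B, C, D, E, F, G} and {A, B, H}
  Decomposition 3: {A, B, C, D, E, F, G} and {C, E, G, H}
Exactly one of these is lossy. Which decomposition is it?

Decomposition 2

Decomposition 1: common = {A, G}, closure = {A, E, F, G} → lossless.
Decomposition 2: common = {A, B}, closure = {A, B, E, F, G} → lossy.
Decomposition 3: common = {C, E, G}, closure = {C, D, E, F, G, H} → lossless.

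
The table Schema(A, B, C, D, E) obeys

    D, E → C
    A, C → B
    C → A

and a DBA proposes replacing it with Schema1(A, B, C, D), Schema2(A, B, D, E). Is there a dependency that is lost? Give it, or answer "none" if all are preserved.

D, E → C

Check D, E → C: no single fragment contains all of {C, D, E}, and the restricted closure of {D, E} across the fragments never reaches {C}.
A, C → B is preserved.
C → A is preserved.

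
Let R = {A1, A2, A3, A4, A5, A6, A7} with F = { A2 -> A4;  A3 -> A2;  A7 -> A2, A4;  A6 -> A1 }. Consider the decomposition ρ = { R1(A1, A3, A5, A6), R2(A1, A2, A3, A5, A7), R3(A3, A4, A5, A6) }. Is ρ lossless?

Chase test. Columns are A1, A2, A3, A4, A5, A6, A7; row i has aⱼ where attribute j ∈ Ri, else bᵢⱼ.
Initial tableau (one row per fragment):
  row 1: a1 b12 a3 b14 a5 a6 b17
  row 2: a1 a2 a3 b24 a5 b26 a7
  row 3: b31 b32 a3 a4 a5 a6 b37
Rows 1 and 2 agree on A3; apply A3→A2 and equate their A2 entries.
Rows 1 and 3 agree on A3; apply A3→A2 and equate their A2 entries.
Rows 1 and 3 agree on A6; apply A6→A1 and equate their A1 entries.
Rows 1 and 2 agree on A2; apply A2→A4 and equate their A4 entries.
Rows 1 and 3 agree on A2; apply A2→A4 and equate their A4 entries.
No row becomes fully distinguished — the join is lossy.

No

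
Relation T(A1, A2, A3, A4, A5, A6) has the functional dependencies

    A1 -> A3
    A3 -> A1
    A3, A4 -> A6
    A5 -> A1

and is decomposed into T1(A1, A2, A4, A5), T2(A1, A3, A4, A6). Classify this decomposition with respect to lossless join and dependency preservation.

lossless and dependency-preserving

Lossless test: (A1, A4)⁺ = {A1, A3, A4, A6}, which contains all of one fragment — lossless.
Dependency preservation: every FD's attributes lie within a single fragment, so each can be enforced locally — preserved.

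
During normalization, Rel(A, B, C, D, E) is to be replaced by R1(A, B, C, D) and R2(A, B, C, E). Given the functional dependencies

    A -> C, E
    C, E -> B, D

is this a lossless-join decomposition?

Yes

Common attributes: R1 ∩ R2 = {A, B, C}.
Closure of {A, B, C}: A → C, E applies, adding E; C, E → B, D applies, adding D. So (A, B, C)⁺ = {A, B, C, D, E}.
This closure contains every attribute of R1, so R1 ∩ R2 → R1. The join is lossless.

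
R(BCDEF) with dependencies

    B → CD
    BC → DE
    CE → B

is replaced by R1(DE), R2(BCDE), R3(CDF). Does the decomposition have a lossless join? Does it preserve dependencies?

lossy but dependency-preserving

Lossless test (chase): applying each FD to every pair of rows produces no changes in the tableau, so no row becomes fully distinguished — the join is lossy.
Dependency preservation: every FD's attributes lie within a single fragment, so each can be enforced locally — preserved.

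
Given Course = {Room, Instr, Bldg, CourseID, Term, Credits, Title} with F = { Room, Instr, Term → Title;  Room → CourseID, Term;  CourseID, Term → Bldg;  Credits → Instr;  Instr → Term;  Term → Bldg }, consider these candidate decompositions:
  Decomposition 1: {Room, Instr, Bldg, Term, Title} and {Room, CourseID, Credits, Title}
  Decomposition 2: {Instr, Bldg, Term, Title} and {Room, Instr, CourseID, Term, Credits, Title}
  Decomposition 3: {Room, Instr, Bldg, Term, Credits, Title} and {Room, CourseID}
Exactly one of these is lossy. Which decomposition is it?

Decomposition 1: common = {Room, Title}, closure = {Room, Bldg, CourseID, Term, Title} → lossy.
Decomposition 2: common = {Instr, Term, Title}, closure = {Instr, Bldg, Term, Title} → lossless.
Decomposition 3: common = {Room}, closure = {Room, Bldg, CourseID, Term} → lossless.

Decomposition 1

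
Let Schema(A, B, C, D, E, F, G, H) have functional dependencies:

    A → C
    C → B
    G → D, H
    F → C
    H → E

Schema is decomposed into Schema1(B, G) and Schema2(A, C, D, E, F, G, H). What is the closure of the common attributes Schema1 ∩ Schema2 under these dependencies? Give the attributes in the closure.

Schema1 ∩ Schema2 = {G}.
G → D, H applies, adding D, H
H → E applies, adding E
Closure: {D, E, G, H}.

D, E, G, H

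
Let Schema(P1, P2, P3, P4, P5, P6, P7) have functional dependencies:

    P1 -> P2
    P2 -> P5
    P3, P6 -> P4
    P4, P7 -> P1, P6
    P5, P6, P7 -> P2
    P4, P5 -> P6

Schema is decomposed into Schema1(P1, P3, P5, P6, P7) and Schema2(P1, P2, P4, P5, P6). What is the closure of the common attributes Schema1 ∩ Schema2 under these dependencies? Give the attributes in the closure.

P1, P2, P5, P6

Schema1 ∩ Schema2 = {P1, P5, P6}.
P1 → P2 applies, adding P2
Closure: {P1, P2, P5, P6}.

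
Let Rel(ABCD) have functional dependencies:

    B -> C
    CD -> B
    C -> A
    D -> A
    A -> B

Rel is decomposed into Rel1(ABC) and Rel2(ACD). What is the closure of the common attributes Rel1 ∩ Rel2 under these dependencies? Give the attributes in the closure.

ABC

Rel1 ∩ Rel2 = {AC}.
A → B applies, adding B
Closure: {ABC}.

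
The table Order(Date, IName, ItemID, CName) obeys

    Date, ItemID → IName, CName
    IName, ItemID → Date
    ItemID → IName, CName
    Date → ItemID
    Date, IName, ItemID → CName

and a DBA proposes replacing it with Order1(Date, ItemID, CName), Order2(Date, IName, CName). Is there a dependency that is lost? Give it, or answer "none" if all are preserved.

none

Date, ItemID → IName, CName: restricted closure across fragments reaches IName, CName.
IName, ItemID → Date: restricted closure across fragments reaches Date.
ItemID → IName, CName: restricted closure across fragments reaches IName, CName.
Date → ItemID lies within Order1.
Date, IName, ItemID → CName: restricted closure across fragments reaches CName.
Every dependency is enforceable on the fragments, so the decomposition is dependency-preserving.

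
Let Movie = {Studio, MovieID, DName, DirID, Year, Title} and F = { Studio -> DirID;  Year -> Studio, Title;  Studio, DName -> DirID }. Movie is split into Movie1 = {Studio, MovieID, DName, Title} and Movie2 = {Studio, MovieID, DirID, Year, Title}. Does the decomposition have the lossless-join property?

Common attributes: Movie1 ∩ Movie2 = {Studio, MovieID, Title}.
Closure of {Studio, MovieID, Title}: Studio → DirID applies, adding DirID. So (Studio, MovieID, Title)⁺ = {Studio, MovieID, DirID, Title}.
The closure contains neither all of Movie1 = {Studio, MovieID, DName, Title} nor all of Movie2 = {Studio, MovieID, DirID, Year, Title}, so the common attributes are not a superkey of either fragment. The join is lossy.

No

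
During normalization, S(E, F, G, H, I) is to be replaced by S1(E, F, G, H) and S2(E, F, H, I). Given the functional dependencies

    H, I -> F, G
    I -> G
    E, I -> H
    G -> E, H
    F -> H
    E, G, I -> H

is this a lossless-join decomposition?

No

Common attributes: S1 ∩ S2 = {E, F, H}.
No dependency enlarges {E, F, H}, so (E, F, H)⁺ = {E, F, H}.
The closure contains neither all of S1 = {E, F, G, H} nor all of S2 = {E, F, H, I}, so the common attributes are not a superkey of either fragment. The join is lossy.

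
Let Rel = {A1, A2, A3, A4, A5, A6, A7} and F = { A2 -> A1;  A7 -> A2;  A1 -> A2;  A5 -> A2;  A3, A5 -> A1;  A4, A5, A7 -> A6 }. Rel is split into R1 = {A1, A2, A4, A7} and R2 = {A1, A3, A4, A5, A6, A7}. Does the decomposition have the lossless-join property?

Yes

Common attributes: R1 ∩ R2 = {A1, A4, A7}.
Closure of {A1, A4, A7}: A7 → A2 applies, adding A2. So (A1, A4, A7)⁺ = {A1, A2, A4, A7}.
This closure contains every attribute of R1, so R1 ∩ R2 → R1. The join is lossless.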